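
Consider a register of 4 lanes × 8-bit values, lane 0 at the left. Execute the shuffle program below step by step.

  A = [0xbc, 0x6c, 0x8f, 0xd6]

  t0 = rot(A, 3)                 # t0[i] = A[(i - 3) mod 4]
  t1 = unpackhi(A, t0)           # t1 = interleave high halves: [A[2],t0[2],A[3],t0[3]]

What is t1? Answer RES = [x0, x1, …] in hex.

RES = [0x8f, 0xd6, 0xd6, 0xbc]

t0 = [0x6c, 0x8f, 0xd6, 0xbc]
t1 = [0x8f, 0xd6, 0xd6, 0xbc]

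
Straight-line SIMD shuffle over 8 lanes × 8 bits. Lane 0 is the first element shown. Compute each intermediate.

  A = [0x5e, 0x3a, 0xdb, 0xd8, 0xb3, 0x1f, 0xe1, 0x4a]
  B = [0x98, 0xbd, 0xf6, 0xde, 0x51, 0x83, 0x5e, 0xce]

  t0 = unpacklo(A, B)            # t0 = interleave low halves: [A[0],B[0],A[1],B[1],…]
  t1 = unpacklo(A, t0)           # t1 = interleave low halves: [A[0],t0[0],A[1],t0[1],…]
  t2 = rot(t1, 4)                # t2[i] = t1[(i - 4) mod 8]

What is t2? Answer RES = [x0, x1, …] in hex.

RES = [0xdb, 0x3a, 0xd8, 0xbd, 0x5e, 0x5e, 0x3a, 0x98]

→ t0 |5e|98|3a|bd|db|f6|d8|de|
→ t1 |5e|5e|3a|98|db|3a|d8|bd|
→ t2 |db|3a|d8|bd|5e|5e|3a|98|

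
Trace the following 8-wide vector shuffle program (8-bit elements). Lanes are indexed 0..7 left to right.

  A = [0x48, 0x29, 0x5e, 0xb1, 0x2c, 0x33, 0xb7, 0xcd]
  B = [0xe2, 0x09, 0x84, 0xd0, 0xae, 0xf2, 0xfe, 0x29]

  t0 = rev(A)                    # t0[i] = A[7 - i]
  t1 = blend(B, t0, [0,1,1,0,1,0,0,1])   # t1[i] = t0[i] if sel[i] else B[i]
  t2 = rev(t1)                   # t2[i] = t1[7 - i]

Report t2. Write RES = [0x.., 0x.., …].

RES = [ 0x48  0xfe  0xf2  0xb1  0xd0  0x33  0xb7  0xe2 ]

  t0: cd b7 33 2c b1 5e 29 48
  t1: e2 b7 33 d0 b1 f2 fe 48
  t2: 48 fe f2 b1 d0 33 b7 e2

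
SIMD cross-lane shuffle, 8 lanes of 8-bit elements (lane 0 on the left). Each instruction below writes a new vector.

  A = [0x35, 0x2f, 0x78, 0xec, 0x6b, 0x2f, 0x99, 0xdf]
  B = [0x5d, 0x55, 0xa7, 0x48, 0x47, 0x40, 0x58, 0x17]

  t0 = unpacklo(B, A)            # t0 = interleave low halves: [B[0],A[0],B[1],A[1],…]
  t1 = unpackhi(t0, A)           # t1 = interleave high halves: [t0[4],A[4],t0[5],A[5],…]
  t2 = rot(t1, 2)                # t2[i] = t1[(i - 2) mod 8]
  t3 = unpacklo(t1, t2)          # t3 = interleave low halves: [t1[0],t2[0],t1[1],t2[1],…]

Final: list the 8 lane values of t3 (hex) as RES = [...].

RES = [0xa7, 0xec, 0x6b, 0xdf, 0x78, 0xa7, 0x2f, 0x6b]

  t0: 5d 35 55 2f a7 78 48 ec
  t1: a7 6b 78 2f 48 99 ec df
  t2: ec df a7 6b 78 2f 48 99
  t3: a7 ec 6b df 78 a7 2f 6b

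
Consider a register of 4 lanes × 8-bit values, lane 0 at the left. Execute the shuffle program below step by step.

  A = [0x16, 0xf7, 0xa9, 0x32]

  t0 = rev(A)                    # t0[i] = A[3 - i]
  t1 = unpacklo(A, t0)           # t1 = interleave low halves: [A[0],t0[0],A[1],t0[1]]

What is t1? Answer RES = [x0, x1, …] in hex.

t0 = [0x32, 0xa9, 0xf7, 0x16]
t1 = [0x16, 0x32, 0xf7, 0xa9]

RES = [ 0x16  0x32  0xf7  0xa9 ]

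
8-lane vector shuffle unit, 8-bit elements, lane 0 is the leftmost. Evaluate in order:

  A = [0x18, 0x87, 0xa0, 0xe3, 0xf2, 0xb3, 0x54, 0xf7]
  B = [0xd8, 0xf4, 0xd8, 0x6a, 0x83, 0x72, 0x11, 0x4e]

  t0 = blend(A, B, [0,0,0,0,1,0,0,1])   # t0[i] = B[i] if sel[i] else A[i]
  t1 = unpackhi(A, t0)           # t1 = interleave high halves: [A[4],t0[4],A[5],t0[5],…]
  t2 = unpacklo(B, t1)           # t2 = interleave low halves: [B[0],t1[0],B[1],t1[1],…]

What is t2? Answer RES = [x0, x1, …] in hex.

RES = [0xd8, 0xf2, 0xf4, 0x83, 0xd8, 0xb3, 0x6a, 0xb3]

→ t0 |18|87|a0|e3|83|b3|54|4e|
→ t1 |f2|83|b3|b3|54|54|f7|4e|
→ t2 |d8|f2|f4|83|d8|b3|6a|b3|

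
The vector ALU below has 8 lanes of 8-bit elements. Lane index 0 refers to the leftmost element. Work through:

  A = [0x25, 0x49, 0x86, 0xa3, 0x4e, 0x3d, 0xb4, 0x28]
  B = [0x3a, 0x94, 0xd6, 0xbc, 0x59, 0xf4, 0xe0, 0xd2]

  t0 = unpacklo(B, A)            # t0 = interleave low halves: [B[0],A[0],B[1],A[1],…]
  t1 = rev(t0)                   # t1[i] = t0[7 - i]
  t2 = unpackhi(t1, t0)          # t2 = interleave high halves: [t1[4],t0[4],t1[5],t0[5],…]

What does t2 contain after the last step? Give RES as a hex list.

  t0: 3a 25 94 49 d6 86 bc a3
  t1: a3 bc 86 d6 49 94 25 3a
  t2: 49 d6 94 86 25 bc 3a a3

RES = [ 0x49  0xd6  0x94  0x86  0x25  0xbc  0x3a  0xa3 ]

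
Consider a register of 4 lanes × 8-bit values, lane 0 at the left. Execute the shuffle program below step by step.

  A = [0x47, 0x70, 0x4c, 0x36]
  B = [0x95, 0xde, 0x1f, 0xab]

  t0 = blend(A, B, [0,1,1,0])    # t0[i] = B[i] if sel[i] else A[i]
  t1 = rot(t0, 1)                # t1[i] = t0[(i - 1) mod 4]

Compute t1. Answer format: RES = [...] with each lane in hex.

RES = [ 0x36  0x47  0xde  0x1f ]

t0 = [0x47, 0xde, 0x1f, 0x36]
t1 = [0x36, 0x47, 0xde, 0x1f]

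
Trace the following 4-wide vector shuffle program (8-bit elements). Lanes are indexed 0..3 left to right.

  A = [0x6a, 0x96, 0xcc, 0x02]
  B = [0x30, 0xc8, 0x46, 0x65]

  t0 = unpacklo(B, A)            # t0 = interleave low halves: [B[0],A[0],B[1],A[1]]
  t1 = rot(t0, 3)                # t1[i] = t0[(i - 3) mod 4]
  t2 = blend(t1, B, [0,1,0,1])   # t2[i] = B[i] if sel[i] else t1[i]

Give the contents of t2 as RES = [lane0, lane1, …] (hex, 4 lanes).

RES = [ 0x6a  0xc8  0x96  0x65 ]

→ t0 |30|6a|c8|96|
→ t1 |6a|c8|96|30|
→ t2 |6a|c8|96|65|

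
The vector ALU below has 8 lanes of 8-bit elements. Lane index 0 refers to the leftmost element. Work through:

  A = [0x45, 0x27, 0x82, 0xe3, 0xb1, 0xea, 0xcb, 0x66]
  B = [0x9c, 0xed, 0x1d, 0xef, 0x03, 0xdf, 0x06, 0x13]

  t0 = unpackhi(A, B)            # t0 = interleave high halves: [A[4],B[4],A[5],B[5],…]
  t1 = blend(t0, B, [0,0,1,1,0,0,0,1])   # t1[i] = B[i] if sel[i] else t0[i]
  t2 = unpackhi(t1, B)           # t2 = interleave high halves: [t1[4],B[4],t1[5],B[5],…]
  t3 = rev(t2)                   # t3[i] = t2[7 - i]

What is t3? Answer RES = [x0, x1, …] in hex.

  t0: b1 03 ea df cb 06 66 13
  t1: b1 03 1d ef cb 06 66 13
  t2: cb 03 06 df 66 06 13 13
  t3: 13 13 06 66 df 06 03 cb

RES = [0x13, 0x13, 0x06, 0x66, 0xdf, 0x06, 0x03, 0xcb]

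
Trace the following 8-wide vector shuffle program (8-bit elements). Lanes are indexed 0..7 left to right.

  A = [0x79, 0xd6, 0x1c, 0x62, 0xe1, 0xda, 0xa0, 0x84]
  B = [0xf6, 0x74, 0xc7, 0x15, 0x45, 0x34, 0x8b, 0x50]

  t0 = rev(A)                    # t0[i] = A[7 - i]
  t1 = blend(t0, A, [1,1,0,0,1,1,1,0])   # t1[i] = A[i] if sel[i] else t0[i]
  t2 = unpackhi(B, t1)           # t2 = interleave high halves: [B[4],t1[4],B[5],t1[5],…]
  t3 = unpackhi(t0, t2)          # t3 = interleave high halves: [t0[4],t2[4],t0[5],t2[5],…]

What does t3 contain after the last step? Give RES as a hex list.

→ t0 |84|a0|da|e1|62|1c|d6|79|
→ t1 |79|d6|da|e1|e1|da|a0|79|
→ t2 |45|e1|34|da|8b|a0|50|79|
→ t3 |62|8b|1c|a0|d6|50|79|79|

RES = [0x62, 0x8b, 0x1c, 0xa0, 0xd6, 0x50, 0x79, 0x79]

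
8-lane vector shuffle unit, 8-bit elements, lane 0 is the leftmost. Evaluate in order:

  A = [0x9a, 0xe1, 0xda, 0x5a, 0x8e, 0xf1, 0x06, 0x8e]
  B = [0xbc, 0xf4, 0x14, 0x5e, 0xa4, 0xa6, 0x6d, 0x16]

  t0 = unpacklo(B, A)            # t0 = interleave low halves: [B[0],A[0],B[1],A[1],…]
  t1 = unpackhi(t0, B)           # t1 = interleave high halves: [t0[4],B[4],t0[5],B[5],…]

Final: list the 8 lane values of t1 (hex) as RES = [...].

t0 = [0xbc, 0x9a, 0xf4, 0xe1, 0x14, 0xda, 0x5e, 0x5a]
t1 = [0x14, 0xa4, 0xda, 0xa6, 0x5e, 0x6d, 0x5a, 0x16]

RES = [ 0x14  0xa4  0xda  0xa6  0x5e  0x6d  0x5a  0x16 ]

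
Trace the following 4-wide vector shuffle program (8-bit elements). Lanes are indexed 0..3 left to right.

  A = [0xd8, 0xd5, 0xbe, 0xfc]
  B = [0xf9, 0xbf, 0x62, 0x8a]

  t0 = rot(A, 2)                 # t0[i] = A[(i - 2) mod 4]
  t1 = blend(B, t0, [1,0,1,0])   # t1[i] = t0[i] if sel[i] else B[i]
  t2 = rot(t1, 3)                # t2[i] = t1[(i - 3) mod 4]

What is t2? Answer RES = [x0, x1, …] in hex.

  t0: be fc d8 d5
  t1: be bf d8 8a
  t2: bf d8 8a be

RES = [ 0xbf  0xd8  0x8a  0xbe ]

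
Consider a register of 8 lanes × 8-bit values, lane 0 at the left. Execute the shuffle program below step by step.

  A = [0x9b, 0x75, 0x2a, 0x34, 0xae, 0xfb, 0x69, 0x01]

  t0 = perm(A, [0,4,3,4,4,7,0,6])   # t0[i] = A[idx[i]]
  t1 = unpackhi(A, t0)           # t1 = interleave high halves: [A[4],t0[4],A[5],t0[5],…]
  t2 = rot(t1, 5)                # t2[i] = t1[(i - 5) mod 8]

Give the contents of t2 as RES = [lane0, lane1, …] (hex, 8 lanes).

RES = [ 0x01  0x69  0x9b  0x01  0x69  0xae  0xae  0xfb ]

t0 = [0x9b, 0xae, 0x34, 0xae, 0xae, 0x01, 0x9b, 0x69]
t1 = [0xae, 0xae, 0xfb, 0x01, 0x69, 0x9b, 0x01, 0x69]
t2 = [0x01, 0x69, 0x9b, 0x01, 0x69, 0xae, 0xae, 0xfb]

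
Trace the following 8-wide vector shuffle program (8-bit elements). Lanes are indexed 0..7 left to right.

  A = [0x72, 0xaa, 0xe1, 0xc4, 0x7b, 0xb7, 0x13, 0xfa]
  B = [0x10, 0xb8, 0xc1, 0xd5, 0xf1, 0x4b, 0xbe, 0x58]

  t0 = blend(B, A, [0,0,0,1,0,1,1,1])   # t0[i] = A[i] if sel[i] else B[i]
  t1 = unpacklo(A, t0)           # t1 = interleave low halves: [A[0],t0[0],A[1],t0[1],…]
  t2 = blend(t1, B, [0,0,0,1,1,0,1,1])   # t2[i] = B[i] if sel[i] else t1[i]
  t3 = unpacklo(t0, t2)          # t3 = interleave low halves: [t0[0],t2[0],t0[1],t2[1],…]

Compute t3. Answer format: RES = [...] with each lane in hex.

  t0: 10 b8 c1 c4 f1 b7 13 fa
  t1: 72 10 aa b8 e1 c1 c4 c4
  t2: 72 10 aa d5 f1 c1 be 58
  t3: 10 72 b8 10 c1 aa c4 d5

RES = [0x10, 0x72, 0xb8, 0x10, 0xc1, 0xaa, 0xc4, 0xd5]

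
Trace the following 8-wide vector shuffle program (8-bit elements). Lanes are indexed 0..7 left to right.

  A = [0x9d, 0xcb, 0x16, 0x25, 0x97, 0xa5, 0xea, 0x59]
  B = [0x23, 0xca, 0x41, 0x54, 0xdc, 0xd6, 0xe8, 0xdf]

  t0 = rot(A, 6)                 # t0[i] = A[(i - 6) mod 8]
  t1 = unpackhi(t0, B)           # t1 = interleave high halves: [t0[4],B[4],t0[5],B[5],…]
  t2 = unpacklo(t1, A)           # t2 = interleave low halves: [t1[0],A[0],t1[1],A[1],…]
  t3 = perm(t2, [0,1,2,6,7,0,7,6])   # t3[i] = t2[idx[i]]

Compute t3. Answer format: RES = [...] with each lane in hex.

RES = [0xea, 0x9d, 0xdc, 0xd6, 0x25, 0xea, 0x25, 0xd6]

  t0: 16 25 97 a5 ea 59 9d cb
  t1: ea dc 59 d6 9d e8 cb df
  t2: ea 9d dc cb 59 16 d6 25
  t3: ea 9d dc d6 25 ea 25 d6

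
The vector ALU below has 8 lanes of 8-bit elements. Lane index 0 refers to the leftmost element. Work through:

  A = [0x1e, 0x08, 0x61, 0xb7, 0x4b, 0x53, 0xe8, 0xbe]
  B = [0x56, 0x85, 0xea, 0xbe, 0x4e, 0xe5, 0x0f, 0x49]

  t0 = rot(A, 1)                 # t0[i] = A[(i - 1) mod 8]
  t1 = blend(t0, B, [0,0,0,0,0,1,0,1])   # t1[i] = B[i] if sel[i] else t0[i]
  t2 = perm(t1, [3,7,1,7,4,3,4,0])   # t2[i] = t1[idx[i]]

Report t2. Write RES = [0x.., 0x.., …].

RES = [0x61, 0x49, 0x1e, 0x49, 0xb7, 0x61, 0xb7, 0xbe]

  t0: be 1e 08 61 b7 4b 53 e8
  t1: be 1e 08 61 b7 e5 53 49
  t2: 61 49 1e 49 b7 61 b7 be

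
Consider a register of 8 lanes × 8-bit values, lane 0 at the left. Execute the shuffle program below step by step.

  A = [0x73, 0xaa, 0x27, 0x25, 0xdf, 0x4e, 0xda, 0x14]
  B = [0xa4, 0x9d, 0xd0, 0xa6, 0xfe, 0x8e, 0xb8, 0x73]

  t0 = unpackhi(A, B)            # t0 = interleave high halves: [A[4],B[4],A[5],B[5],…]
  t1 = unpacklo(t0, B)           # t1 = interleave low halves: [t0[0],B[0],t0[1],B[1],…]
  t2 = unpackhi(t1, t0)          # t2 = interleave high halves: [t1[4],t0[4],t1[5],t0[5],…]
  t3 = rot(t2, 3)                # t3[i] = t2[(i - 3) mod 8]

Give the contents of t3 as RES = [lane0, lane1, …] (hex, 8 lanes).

RES = [ 0x14  0xa6  0x73  0x4e  0xda  0xd0  0xb8  0x8e ]

→ t0 |df|fe|4e|8e|da|b8|14|73|
→ t1 |df|a4|fe|9d|4e|d0|8e|a6|
→ t2 |4e|da|d0|b8|8e|14|a6|73|
→ t3 |14|a6|73|4e|da|d0|b8|8e|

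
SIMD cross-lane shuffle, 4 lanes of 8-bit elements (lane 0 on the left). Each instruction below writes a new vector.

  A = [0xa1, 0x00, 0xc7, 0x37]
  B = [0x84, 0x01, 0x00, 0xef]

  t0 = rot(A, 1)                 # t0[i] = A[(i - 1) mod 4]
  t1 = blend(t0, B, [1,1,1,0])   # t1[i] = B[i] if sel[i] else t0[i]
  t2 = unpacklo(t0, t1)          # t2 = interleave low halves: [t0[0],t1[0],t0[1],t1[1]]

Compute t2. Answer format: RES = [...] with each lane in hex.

RES = [0x37, 0x84, 0xa1, 0x01]

→ t0 |37|a1|00|c7|
→ t1 |84|01|00|c7|
→ t2 |37|84|a1|01|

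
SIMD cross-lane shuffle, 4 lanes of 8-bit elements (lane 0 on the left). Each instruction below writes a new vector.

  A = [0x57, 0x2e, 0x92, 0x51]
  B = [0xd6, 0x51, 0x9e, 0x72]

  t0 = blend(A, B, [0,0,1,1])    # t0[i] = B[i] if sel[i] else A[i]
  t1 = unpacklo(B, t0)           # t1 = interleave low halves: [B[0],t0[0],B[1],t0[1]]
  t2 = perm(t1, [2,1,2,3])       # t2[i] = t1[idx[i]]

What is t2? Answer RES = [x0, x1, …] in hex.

RES = [ 0x51  0x57  0x51  0x2e ]

→ t0 |57|2e|9e|72|
→ t1 |d6|57|51|2e|
→ t2 |51|57|51|2e|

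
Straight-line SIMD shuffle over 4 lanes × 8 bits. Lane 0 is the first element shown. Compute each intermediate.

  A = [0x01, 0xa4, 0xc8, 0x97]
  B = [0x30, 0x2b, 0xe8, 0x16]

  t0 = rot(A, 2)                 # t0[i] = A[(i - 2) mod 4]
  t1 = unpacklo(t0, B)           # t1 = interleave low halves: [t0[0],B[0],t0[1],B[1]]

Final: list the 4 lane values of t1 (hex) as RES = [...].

RES = [ 0xc8  0x30  0x97  0x2b ]

→ t0 |c8|97|01|a4|
→ t1 |c8|30|97|2b|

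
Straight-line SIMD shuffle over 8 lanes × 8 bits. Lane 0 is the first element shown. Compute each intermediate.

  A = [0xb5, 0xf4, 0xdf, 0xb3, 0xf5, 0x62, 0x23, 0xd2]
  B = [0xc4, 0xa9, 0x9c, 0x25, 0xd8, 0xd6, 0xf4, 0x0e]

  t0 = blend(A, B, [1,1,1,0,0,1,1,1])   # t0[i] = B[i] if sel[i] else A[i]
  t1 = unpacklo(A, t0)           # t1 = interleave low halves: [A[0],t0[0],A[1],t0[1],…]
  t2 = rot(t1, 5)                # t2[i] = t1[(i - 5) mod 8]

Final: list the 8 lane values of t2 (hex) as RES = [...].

RES = [0xa9, 0xdf, 0x9c, 0xb3, 0xb3, 0xb5, 0xc4, 0xf4]

  t0: c4 a9 9c b3 f5 d6 f4 0e
  t1: b5 c4 f4 a9 df 9c b3 b3
  t2: a9 df 9c b3 b3 b5 c4 f4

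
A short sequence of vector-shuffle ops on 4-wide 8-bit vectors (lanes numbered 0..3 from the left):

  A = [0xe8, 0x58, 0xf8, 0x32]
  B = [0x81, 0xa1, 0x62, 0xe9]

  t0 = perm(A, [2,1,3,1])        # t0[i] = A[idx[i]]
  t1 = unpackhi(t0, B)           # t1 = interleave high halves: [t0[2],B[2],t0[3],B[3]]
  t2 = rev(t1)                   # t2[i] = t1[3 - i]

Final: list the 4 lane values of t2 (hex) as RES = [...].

RES = [0xe9, 0x58, 0x62, 0x32]

→ t0 |f8|58|32|58|
→ t1 |32|62|58|e9|
→ t2 |e9|58|62|32|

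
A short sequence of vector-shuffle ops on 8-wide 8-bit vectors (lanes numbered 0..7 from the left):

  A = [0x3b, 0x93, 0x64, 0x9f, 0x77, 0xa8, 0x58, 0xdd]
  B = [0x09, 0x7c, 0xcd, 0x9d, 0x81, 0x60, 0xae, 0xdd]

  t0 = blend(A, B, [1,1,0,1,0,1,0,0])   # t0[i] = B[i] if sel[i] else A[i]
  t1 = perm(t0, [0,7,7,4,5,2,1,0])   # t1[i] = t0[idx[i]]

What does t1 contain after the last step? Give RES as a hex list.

RES = [0x09, 0xdd, 0xdd, 0x77, 0x60, 0x64, 0x7c, 0x09]

  t0: 09 7c 64 9d 77 60 58 dd
  t1: 09 dd dd 77 60 64 7c 09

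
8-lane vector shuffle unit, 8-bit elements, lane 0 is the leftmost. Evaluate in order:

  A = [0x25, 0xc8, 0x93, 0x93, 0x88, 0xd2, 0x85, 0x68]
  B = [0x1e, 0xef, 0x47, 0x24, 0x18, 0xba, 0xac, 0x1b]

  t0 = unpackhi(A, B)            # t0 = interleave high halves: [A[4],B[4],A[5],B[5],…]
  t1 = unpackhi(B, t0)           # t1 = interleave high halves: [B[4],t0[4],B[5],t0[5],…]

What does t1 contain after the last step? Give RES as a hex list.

→ t0 |88|18|d2|ba|85|ac|68|1b|
→ t1 |18|85|ba|ac|ac|68|1b|1b|

RES = [ 0x18  0x85  0xba  0xac  0xac  0x68  0x1b  0x1b ]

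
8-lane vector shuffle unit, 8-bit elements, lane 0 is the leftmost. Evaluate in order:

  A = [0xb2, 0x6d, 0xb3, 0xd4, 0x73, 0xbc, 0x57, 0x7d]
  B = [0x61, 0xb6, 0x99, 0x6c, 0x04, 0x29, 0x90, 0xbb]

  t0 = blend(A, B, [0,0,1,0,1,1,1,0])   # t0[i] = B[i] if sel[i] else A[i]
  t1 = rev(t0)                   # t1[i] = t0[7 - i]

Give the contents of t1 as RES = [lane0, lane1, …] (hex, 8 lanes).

RES = [ 0x7d  0x90  0x29  0x04  0xd4  0x99  0x6d  0xb2 ]

→ t0 |b2|6d|99|d4|04|29|90|7d|
→ t1 |7d|90|29|04|d4|99|6d|b2|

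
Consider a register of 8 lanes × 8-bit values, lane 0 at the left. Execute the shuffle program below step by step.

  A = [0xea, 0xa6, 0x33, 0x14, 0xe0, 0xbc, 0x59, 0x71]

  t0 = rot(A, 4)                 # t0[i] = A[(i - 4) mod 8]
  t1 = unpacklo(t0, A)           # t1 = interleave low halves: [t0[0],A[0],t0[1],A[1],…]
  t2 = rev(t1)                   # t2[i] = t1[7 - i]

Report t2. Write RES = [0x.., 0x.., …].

RES = [ 0x14  0x71  0x33  0x59  0xa6  0xbc  0xea  0xe0 ]

→ t0 |e0|bc|59|71|ea|a6|33|14|
→ t1 |e0|ea|bc|a6|59|33|71|14|
→ t2 |14|71|33|59|a6|bc|ea|e0|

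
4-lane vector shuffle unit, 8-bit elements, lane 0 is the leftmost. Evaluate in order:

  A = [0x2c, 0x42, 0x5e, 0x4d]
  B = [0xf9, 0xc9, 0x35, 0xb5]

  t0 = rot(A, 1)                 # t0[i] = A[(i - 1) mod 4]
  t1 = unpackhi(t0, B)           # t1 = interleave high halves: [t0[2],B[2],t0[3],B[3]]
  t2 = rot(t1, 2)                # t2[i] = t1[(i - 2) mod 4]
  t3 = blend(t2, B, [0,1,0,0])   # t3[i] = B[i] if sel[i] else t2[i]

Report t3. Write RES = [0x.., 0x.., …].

→ t0 |4d|2c|42|5e|
→ t1 |42|35|5e|b5|
→ t2 |5e|b5|42|35|
→ t3 |5e|c9|42|35|

RES = [0x5e, 0xc9, 0x42, 0x35]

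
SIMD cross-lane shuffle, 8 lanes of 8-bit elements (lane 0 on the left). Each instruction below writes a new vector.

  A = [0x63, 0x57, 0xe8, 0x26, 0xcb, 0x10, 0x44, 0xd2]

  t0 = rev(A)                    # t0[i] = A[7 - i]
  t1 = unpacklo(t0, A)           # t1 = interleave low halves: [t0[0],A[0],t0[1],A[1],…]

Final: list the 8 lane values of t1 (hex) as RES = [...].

RES = [ 0xd2  0x63  0x44  0x57  0x10  0xe8  0xcb  0x26 ]

  t0: d2 44 10 cb 26 e8 57 63
  t1: d2 63 44 57 10 e8 cb 26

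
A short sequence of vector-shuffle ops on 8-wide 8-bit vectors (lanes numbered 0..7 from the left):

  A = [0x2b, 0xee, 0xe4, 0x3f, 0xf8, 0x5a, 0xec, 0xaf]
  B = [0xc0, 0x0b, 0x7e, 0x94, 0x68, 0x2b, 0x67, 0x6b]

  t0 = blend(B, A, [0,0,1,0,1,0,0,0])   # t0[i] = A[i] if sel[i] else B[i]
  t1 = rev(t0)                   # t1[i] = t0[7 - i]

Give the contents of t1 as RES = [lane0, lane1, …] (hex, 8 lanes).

t0 = [0xc0, 0x0b, 0xe4, 0x94, 0xf8, 0x2b, 0x67, 0x6b]
t1 = [0x6b, 0x67, 0x2b, 0xf8, 0x94, 0xe4, 0x0b, 0xc0]

RES = [0x6b, 0x67, 0x2b, 0xf8, 0x94, 0xe4, 0x0b, 0xc0]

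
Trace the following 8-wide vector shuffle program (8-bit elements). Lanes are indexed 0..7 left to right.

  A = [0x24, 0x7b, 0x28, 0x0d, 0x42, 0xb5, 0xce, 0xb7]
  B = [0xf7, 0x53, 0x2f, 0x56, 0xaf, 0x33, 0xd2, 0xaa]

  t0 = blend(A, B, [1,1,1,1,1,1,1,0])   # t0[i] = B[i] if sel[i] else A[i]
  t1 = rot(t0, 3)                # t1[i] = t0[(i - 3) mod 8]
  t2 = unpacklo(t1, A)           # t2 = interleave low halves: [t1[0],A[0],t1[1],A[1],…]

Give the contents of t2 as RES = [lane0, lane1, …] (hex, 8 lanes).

RES = [ 0x33  0x24  0xd2  0x7b  0xb7  0x28  0xf7  0x0d ]

  t0: f7 53 2f 56 af 33 d2 b7
  t1: 33 d2 b7 f7 53 2f 56 af
  t2: 33 24 d2 7b b7 28 f7 0d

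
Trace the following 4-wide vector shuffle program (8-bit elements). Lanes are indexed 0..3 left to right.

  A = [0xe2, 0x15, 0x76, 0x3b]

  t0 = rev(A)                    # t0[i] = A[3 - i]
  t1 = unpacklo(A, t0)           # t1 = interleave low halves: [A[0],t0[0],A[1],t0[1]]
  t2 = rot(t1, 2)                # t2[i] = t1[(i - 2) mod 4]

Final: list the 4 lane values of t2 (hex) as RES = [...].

RES = [ 0x15  0x76  0xe2  0x3b ]

t0 = [0x3b, 0x76, 0x15, 0xe2]
t1 = [0xe2, 0x3b, 0x15, 0x76]
t2 = [0x15, 0x76, 0xe2, 0x3b]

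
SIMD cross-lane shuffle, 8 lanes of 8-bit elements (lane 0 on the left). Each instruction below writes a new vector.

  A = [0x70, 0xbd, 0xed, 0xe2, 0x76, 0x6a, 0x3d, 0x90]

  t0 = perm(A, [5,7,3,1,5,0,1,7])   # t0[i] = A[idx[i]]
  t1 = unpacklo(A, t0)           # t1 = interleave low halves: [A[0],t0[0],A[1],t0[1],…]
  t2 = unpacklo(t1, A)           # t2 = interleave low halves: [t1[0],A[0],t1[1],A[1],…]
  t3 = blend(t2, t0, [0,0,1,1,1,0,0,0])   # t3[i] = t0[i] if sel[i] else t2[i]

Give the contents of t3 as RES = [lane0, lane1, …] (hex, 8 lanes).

RES = [ 0x70  0x70  0xe2  0xbd  0x6a  0xed  0x90  0xe2 ]

  t0: 6a 90 e2 bd 6a 70 bd 90
  t1: 70 6a bd 90 ed e2 e2 bd
  t2: 70 70 6a bd bd ed 90 e2
  t3: 70 70 e2 bd 6a ed 90 e2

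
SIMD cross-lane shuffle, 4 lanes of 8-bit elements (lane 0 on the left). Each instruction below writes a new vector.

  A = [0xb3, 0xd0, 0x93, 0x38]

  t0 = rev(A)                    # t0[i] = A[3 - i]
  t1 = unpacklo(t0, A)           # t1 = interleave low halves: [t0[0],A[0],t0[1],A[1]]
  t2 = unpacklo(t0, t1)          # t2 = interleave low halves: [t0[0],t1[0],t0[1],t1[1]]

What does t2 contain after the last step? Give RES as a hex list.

t0 = [0x38, 0x93, 0xd0, 0xb3]
t1 = [0x38, 0xb3, 0x93, 0xd0]
t2 = [0x38, 0x38, 0x93, 0xb3]

RES = [ 0x38  0x38  0x93  0xb3 ]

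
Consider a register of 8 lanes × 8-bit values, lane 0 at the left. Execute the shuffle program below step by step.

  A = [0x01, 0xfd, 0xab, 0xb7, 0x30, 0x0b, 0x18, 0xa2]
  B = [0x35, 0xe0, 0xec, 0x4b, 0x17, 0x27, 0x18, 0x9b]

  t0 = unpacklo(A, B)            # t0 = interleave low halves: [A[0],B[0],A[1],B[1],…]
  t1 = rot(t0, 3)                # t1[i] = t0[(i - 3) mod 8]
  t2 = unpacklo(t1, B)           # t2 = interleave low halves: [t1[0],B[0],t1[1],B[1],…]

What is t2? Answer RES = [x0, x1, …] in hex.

  t0: 01 35 fd e0 ab ec b7 4b
  t1: ec b7 4b 01 35 fd e0 ab
  t2: ec 35 b7 e0 4b ec 01 4b

RES = [0xec, 0x35, 0xb7, 0xe0, 0x4b, 0xec, 0x01, 0x4b]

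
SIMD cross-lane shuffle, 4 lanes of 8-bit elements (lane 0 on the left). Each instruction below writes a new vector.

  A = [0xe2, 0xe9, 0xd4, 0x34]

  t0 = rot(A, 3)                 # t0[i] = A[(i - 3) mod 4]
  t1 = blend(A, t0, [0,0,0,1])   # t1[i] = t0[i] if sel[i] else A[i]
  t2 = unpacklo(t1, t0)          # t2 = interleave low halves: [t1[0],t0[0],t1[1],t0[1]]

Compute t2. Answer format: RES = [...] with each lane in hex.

  t0: e9 d4 34 e2
  t1: e2 e9 d4 e2
  t2: e2 e9 e9 d4

RES = [0xe2, 0xe9, 0xe9, 0xd4]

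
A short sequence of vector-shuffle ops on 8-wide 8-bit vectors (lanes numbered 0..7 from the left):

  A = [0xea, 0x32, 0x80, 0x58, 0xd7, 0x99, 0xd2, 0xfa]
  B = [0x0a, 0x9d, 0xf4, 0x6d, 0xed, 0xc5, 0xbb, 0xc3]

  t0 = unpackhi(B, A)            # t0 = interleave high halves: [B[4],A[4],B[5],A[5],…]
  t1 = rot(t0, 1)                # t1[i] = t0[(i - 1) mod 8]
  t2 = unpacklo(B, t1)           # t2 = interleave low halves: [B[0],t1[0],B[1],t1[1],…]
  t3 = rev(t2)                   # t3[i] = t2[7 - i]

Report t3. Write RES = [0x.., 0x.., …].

  t0: ed d7 c5 99 bb d2 c3 fa
  t1: fa ed d7 c5 99 bb d2 c3
  t2: 0a fa 9d ed f4 d7 6d c5
  t3: c5 6d d7 f4 ed 9d fa 0a

RES = [ 0xc5  0x6d  0xd7  0xf4  0xed  0x9d  0xfa  0x0a ]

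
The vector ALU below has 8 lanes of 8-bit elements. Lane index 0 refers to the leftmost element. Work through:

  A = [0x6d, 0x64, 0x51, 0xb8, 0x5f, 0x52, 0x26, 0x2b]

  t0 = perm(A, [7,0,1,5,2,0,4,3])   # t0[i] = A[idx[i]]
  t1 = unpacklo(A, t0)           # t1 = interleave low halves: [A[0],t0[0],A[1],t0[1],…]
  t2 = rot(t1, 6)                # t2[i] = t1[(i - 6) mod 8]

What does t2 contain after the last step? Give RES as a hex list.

→ t0 |2b|6d|64|52|51|6d|5f|b8|
→ t1 |6d|2b|64|6d|51|64|b8|52|
→ t2 |64|6d|51|64|b8|52|6d|2b|

RES = [0x64, 0x6d, 0x51, 0x64, 0xb8, 0x52, 0x6d, 0x2b]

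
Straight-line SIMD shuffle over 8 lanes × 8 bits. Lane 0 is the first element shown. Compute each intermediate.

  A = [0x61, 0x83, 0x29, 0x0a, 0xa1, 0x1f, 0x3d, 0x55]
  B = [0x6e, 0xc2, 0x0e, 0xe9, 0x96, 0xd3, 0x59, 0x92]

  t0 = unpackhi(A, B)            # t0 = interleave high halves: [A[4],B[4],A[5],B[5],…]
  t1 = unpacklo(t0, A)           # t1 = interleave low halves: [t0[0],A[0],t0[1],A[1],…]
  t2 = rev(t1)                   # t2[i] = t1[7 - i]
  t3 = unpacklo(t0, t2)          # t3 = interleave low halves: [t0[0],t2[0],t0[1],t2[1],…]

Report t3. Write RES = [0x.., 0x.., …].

→ t0 |a1|96|1f|d3|3d|59|55|92|
→ t1 |a1|61|96|83|1f|29|d3|0a|
→ t2 |0a|d3|29|1f|83|96|61|a1|
→ t3 |a1|0a|96|d3|1f|29|d3|1f|

RES = [ 0xa1  0x0a  0x96  0xd3  0x1f  0x29  0xd3  0x1f ]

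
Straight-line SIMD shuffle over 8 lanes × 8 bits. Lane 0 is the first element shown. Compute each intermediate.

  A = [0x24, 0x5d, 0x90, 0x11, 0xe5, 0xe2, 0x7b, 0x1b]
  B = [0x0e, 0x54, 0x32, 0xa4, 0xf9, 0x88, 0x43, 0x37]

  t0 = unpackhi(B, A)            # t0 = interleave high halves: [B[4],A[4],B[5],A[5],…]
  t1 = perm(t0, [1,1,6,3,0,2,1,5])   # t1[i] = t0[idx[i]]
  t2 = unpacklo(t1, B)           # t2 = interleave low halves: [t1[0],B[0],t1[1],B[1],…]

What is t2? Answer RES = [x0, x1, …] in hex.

→ t0 |f9|e5|88|e2|43|7b|37|1b|
→ t1 |e5|e5|37|e2|f9|88|e5|7b|
→ t2 |e5|0e|e5|54|37|32|e2|a4|

RES = [ 0xe5  0x0e  0xe5  0x54  0x37  0x32  0xe2  0xa4 ]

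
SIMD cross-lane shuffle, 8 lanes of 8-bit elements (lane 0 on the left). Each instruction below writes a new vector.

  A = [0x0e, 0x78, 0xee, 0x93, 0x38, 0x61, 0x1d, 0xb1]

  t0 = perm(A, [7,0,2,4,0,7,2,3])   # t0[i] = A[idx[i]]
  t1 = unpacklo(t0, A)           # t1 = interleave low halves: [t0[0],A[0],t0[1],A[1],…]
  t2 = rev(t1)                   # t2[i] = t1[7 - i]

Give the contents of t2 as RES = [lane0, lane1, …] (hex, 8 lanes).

  t0: b1 0e ee 38 0e b1 ee 93
  t1: b1 0e 0e 78 ee ee 38 93
  t2: 93 38 ee ee 78 0e 0e b1

RES = [0x93, 0x38, 0xee, 0xee, 0x78, 0x0e, 0x0e, 0xb1]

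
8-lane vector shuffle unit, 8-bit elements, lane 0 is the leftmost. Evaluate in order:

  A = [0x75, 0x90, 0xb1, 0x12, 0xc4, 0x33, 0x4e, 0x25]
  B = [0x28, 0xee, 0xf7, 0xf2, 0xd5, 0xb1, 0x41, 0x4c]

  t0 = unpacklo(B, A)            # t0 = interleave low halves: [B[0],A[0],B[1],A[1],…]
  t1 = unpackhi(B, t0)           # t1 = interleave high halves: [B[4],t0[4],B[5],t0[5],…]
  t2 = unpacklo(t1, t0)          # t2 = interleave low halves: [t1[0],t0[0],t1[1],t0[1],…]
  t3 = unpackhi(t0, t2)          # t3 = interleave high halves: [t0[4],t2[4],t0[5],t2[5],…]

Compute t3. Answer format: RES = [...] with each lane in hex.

RES = [0xf7, 0xb1, 0xb1, 0xee, 0xf2, 0xb1, 0x12, 0x90]

t0 = [0x28, 0x75, 0xee, 0x90, 0xf7, 0xb1, 0xf2, 0x12]
t1 = [0xd5, 0xf7, 0xb1, 0xb1, 0x41, 0xf2, 0x4c, 0x12]
t2 = [0xd5, 0x28, 0xf7, 0x75, 0xb1, 0xee, 0xb1, 0x90]
t3 = [0xf7, 0xb1, 0xb1, 0xee, 0xf2, 0xb1, 0x12, 0x90]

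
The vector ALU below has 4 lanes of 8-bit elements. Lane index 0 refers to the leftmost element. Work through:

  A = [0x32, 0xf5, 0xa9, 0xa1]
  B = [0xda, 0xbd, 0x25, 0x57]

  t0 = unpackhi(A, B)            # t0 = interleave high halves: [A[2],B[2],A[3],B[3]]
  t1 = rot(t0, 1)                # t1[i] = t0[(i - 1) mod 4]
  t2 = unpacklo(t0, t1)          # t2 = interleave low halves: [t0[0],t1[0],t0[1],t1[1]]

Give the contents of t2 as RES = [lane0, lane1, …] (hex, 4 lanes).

→ t0 |a9|25|a1|57|
→ t1 |57|a9|25|a1|
→ t2 |a9|57|25|a9|

RES = [0xa9, 0x57, 0x25, 0xa9]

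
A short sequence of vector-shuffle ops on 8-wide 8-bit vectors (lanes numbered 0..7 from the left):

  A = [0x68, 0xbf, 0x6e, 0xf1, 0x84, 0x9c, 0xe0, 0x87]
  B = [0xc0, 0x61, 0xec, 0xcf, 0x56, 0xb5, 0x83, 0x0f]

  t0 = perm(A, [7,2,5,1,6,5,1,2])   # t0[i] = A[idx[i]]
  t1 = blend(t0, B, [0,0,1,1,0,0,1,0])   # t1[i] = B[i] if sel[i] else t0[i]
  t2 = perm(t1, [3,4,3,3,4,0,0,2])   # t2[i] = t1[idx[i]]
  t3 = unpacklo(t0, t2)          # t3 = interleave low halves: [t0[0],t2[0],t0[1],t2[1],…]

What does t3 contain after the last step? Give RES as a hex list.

RES = [ 0x87  0xcf  0x6e  0xe0  0x9c  0xcf  0xbf  0xcf ]

→ t0 |87|6e|9c|bf|e0|9c|bf|6e|
→ t1 |87|6e|ec|cf|e0|9c|83|6e|
→ t2 |cf|e0|cf|cf|e0|87|87|ec|
→ t3 |87|cf|6e|e0|9c|cf|bf|cf|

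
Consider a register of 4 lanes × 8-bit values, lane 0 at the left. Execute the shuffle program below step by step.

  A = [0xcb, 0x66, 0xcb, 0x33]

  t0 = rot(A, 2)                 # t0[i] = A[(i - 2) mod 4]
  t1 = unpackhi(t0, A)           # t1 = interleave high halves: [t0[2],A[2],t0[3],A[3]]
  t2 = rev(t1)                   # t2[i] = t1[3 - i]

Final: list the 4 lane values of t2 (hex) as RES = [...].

→ t0 |cb|33|cb|66|
→ t1 |cb|cb|66|33|
→ t2 |33|66|cb|cb|

RES = [ 0x33  0x66  0xcb  0xcb ]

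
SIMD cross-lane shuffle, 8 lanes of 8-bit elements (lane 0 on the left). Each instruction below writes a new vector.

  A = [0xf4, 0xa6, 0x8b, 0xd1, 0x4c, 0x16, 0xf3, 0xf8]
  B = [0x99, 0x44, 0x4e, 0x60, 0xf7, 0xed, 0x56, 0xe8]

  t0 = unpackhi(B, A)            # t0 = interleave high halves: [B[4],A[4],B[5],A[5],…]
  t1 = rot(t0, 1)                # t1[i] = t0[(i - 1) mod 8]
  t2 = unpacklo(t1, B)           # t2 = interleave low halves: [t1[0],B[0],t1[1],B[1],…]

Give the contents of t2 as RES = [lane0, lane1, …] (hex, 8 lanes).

  t0: f7 4c ed 16 56 f3 e8 f8
  t1: f8 f7 4c ed 16 56 f3 e8
  t2: f8 99 f7 44 4c 4e ed 60

RES = [ 0xf8  0x99  0xf7  0x44  0x4c  0x4e  0xed  0x60 ]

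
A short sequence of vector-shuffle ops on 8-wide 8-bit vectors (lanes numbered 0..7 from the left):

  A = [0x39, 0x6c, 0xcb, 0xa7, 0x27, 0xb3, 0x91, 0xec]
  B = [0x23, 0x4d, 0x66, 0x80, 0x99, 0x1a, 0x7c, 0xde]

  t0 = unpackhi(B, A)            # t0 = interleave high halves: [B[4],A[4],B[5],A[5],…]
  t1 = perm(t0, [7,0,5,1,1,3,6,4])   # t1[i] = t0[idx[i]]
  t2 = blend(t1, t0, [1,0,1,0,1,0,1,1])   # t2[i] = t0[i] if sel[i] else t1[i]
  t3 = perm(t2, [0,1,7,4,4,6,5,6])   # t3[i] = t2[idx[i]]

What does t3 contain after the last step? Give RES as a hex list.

RES = [ 0x99  0x99  0xec  0x7c  0x7c  0xde  0xb3  0xde ]

t0 = [0x99, 0x27, 0x1a, 0xb3, 0x7c, 0x91, 0xde, 0xec]
t1 = [0xec, 0x99, 0x91, 0x27, 0x27, 0xb3, 0xde, 0x7c]
t2 = [0x99, 0x99, 0x1a, 0x27, 0x7c, 0xb3, 0xde, 0xec]
t3 = [0x99, 0x99, 0xec, 0x7c, 0x7c, 0xde, 0xb3, 0xde]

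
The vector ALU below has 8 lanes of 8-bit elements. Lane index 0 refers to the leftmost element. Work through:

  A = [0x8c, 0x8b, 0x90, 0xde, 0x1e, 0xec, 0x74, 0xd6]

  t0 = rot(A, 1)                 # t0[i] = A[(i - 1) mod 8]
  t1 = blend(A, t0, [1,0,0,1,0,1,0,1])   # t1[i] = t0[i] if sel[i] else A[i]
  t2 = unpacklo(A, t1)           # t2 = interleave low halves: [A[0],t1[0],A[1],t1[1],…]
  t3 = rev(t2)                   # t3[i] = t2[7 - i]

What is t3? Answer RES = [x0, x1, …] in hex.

RES = [ 0x90  0xde  0x90  0x90  0x8b  0x8b  0xd6  0x8c ]

  t0: d6 8c 8b 90 de 1e ec 74
  t1: d6 8b 90 90 1e 1e 74 74
  t2: 8c d6 8b 8b 90 90 de 90
  t3: 90 de 90 90 8b 8b d6 8c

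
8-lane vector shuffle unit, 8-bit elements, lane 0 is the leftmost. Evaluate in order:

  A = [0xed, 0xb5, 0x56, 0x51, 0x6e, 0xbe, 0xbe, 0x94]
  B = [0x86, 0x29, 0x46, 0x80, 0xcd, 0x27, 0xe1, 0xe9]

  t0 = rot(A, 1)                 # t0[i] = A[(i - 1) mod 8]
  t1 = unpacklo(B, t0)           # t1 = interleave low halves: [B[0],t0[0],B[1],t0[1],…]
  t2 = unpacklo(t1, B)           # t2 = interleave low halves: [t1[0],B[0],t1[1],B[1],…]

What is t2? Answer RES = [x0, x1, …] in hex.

RES = [ 0x86  0x86  0x94  0x29  0x29  0x46  0xed  0x80 ]

→ t0 |94|ed|b5|56|51|6e|be|be|
→ t1 |86|94|29|ed|46|b5|80|56|
→ t2 |86|86|94|29|29|46|ed|80|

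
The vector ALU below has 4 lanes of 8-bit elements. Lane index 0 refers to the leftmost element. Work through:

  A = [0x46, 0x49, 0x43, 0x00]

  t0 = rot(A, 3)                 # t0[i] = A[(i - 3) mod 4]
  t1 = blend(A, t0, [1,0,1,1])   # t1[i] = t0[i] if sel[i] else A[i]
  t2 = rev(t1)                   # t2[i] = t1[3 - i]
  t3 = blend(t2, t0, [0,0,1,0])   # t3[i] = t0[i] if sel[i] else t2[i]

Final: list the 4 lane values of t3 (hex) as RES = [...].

RES = [0x46, 0x00, 0x00, 0x49]

  t0: 49 43 00 46
  t1: 49 49 00 46
  t2: 46 00 49 49
  t3: 46 00 00 49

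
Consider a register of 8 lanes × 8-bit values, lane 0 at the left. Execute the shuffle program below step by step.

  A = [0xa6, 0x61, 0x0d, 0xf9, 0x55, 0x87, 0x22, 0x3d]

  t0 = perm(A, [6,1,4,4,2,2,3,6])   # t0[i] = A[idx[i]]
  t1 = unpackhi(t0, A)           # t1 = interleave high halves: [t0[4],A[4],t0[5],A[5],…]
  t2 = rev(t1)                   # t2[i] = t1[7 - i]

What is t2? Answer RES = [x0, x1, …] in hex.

RES = [0x3d, 0x22, 0x22, 0xf9, 0x87, 0x0d, 0x55, 0x0d]

t0 = [0x22, 0x61, 0x55, 0x55, 0x0d, 0x0d, 0xf9, 0x22]
t1 = [0x0d, 0x55, 0x0d, 0x87, 0xf9, 0x22, 0x22, 0x3d]
t2 = [0x3d, 0x22, 0x22, 0xf9, 0x87, 0x0d, 0x55, 0x0d]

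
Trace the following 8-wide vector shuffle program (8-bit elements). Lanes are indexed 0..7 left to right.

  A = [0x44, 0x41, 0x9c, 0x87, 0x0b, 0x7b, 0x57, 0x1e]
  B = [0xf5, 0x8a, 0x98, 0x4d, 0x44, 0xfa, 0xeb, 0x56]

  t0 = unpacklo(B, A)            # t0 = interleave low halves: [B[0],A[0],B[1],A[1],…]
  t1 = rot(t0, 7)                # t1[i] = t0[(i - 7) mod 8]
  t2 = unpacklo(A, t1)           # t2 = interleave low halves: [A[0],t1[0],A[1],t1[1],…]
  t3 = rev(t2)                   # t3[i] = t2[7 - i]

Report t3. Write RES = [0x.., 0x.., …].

RES = [ 0x98  0x87  0x41  0x9c  0x8a  0x41  0x44  0x44 ]

  t0: f5 44 8a 41 98 9c 4d 87
  t1: 44 8a 41 98 9c 4d 87 f5
  t2: 44 44 41 8a 9c 41 87 98
  t3: 98 87 41 9c 8a 41 44 44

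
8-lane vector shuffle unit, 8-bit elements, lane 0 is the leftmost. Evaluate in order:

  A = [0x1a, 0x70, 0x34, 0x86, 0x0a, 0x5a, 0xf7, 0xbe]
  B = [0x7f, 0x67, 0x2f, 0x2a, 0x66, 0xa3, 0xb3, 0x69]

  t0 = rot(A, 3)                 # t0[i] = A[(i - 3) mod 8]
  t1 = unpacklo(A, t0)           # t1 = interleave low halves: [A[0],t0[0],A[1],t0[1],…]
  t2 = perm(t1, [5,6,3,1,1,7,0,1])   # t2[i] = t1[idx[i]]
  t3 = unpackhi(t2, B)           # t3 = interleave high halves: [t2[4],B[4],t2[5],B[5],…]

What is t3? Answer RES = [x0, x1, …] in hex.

t0 = [0x5a, 0xf7, 0xbe, 0x1a, 0x70, 0x34, 0x86, 0x0a]
t1 = [0x1a, 0x5a, 0x70, 0xf7, 0x34, 0xbe, 0x86, 0x1a]
t2 = [0xbe, 0x86, 0xf7, 0x5a, 0x5a, 0x1a, 0x1a, 0x5a]
t3 = [0x5a, 0x66, 0x1a, 0xa3, 0x1a, 0xb3, 0x5a, 0x69]

RES = [ 0x5a  0x66  0x1a  0xa3  0x1a  0xb3  0x5a  0x69 ]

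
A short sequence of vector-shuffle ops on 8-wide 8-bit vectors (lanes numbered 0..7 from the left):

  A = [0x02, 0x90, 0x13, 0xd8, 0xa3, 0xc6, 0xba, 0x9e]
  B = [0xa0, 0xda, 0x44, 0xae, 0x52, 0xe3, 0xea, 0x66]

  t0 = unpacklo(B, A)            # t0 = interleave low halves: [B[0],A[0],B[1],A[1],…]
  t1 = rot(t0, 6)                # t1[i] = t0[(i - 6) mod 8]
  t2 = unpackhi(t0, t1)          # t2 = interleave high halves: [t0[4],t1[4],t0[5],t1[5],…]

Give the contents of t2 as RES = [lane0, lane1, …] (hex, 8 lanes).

RES = [ 0x44  0xae  0x13  0xd8  0xae  0xa0  0xd8  0x02 ]

t0 = [0xa0, 0x02, 0xda, 0x90, 0x44, 0x13, 0xae, 0xd8]
t1 = [0xda, 0x90, 0x44, 0x13, 0xae, 0xd8, 0xa0, 0x02]
t2 = [0x44, 0xae, 0x13, 0xd8, 0xae, 0xa0, 0xd8, 0x02]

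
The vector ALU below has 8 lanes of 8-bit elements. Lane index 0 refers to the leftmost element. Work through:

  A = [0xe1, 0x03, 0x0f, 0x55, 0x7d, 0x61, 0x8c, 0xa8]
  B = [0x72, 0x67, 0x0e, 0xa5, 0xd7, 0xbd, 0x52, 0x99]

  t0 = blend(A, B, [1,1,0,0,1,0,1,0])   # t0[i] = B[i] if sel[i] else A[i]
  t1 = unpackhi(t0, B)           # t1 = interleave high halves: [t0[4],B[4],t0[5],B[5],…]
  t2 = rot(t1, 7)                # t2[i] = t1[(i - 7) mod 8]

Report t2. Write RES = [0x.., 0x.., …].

  t0: 72 67 0f 55 d7 61 52 a8
  t1: d7 d7 61 bd 52 52 a8 99
  t2: d7 61 bd 52 52 a8 99 d7

RES = [0xd7, 0x61, 0xbd, 0x52, 0x52, 0xa8, 0x99, 0xd7]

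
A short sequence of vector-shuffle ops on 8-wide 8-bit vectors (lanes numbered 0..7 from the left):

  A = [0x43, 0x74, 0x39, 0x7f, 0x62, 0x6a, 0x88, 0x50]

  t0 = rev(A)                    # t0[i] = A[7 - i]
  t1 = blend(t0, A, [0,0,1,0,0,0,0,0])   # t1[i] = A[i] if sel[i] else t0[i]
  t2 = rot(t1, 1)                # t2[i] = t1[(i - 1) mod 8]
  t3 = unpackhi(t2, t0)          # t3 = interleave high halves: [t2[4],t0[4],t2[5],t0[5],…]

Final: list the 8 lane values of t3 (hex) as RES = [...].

  t0: 50 88 6a 62 7f 39 74 43
  t1: 50 88 39 62 7f 39 74 43
  t2: 43 50 88 39 62 7f 39 74
  t3: 62 7f 7f 39 39 74 74 43

RES = [ 0x62  0x7f  0x7f  0x39  0x39  0x74  0x74  0x43 ]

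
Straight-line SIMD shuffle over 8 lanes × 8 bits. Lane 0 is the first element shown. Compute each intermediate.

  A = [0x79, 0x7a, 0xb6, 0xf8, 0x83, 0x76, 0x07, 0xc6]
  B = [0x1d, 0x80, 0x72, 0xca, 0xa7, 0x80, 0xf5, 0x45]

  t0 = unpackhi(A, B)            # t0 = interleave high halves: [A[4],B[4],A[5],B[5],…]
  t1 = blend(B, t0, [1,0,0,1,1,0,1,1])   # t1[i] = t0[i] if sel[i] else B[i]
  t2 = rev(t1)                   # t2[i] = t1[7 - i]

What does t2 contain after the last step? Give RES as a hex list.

→ t0 |83|a7|76|80|07|f5|c6|45|
→ t1 |83|80|72|80|07|80|c6|45|
→ t2 |45|c6|80|07|80|72|80|83|

RES = [ 0x45  0xc6  0x80  0x07  0x80  0x72  0x80  0x83 ]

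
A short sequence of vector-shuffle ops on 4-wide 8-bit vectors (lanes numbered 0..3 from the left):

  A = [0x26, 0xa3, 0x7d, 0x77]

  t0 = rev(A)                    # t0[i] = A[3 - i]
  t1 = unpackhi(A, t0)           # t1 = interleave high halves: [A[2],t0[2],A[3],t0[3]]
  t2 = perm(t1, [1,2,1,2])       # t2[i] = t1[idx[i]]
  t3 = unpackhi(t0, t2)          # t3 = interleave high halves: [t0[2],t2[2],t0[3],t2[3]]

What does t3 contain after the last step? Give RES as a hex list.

RES = [ 0xa3  0xa3  0x26  0x77 ]

t0 = [0x77, 0x7d, 0xa3, 0x26]
t1 = [0x7d, 0xa3, 0x77, 0x26]
t2 = [0xa3, 0x77, 0xa3, 0x77]
t3 = [0xa3, 0xa3, 0x26, 0x77]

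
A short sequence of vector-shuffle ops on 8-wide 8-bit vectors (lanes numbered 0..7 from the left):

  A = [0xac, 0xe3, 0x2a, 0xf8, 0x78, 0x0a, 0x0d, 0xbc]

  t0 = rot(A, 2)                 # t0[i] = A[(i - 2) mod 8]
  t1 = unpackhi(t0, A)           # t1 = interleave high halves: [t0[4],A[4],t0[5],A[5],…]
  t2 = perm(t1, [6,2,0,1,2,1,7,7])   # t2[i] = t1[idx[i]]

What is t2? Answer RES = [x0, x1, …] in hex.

RES = [ 0x0a  0xf8  0x2a  0x78  0xf8  0x78  0xbc  0xbc ]

  t0: 0d bc ac e3 2a f8 78 0a
  t1: 2a 78 f8 0a 78 0d 0a bc
  t2: 0a f8 2a 78 f8 78 bc bc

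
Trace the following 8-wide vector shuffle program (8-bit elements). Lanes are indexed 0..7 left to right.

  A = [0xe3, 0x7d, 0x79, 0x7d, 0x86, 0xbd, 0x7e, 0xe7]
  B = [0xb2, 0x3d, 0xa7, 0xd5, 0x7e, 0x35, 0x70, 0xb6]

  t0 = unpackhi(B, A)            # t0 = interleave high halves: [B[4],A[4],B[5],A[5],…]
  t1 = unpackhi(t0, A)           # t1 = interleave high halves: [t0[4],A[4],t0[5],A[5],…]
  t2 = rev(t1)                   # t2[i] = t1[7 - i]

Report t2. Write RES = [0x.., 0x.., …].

RES = [ 0xe7  0xe7  0x7e  0xb6  0xbd  0x7e  0x86  0x70 ]

t0 = [0x7e, 0x86, 0x35, 0xbd, 0x70, 0x7e, 0xb6, 0xe7]
t1 = [0x70, 0x86, 0x7e, 0xbd, 0xb6, 0x7e, 0xe7, 0xe7]
t2 = [0xe7, 0xe7, 0x7e, 0xb6, 0xbd, 0x7e, 0x86, 0x70]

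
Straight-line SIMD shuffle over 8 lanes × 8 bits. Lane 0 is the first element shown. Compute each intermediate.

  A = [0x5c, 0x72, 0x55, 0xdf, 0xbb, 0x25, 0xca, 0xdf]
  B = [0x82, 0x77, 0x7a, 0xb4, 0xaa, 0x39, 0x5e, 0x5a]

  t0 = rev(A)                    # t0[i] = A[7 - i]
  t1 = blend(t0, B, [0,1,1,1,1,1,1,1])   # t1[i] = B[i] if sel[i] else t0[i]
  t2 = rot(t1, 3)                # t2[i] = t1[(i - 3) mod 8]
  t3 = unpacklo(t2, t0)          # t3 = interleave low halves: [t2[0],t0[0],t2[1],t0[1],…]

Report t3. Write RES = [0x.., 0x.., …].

t0 = [0xdf, 0xca, 0x25, 0xbb, 0xdf, 0x55, 0x72, 0x5c]
t1 = [0xdf, 0x77, 0x7a, 0xb4, 0xaa, 0x39, 0x5e, 0x5a]
t2 = [0x39, 0x5e, 0x5a, 0xdf, 0x77, 0x7a, 0xb4, 0xaa]
t3 = [0x39, 0xdf, 0x5e, 0xca, 0x5a, 0x25, 0xdf, 0xbb]

RES = [ 0x39  0xdf  0x5e  0xca  0x5a  0x25  0xdf  0xbb ]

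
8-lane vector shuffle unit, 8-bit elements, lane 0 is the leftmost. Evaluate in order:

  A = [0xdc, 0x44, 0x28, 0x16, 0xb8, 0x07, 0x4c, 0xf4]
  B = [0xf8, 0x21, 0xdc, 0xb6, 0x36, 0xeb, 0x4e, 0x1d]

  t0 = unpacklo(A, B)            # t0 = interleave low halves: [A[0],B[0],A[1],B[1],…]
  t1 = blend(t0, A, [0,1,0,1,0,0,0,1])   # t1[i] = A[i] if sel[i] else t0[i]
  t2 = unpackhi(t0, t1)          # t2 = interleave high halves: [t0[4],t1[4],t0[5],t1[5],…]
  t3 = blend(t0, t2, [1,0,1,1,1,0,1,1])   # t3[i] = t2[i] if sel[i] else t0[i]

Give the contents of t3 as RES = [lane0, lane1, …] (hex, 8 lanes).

→ t0 |dc|f8|44|21|28|dc|16|b6|
→ t1 |dc|44|44|16|28|dc|16|f4|
→ t2 |28|28|dc|dc|16|16|b6|f4|
→ t3 |28|f8|dc|dc|16|dc|b6|f4|

RES = [ 0x28  0xf8  0xdc  0xdc  0x16  0xdc  0xb6  0xf4 ]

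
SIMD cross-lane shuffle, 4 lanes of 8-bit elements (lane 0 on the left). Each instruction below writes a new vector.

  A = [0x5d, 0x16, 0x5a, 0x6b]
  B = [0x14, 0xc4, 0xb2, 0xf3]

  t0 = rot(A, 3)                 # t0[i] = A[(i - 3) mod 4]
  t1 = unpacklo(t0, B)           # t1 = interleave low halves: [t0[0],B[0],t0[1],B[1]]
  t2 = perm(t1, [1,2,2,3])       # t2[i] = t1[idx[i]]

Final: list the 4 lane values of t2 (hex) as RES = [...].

→ t0 |16|5a|6b|5d|
→ t1 |16|14|5a|c4|
→ t2 |14|5a|5a|c4|

RES = [0x14, 0x5a, 0x5a, 0xc4]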